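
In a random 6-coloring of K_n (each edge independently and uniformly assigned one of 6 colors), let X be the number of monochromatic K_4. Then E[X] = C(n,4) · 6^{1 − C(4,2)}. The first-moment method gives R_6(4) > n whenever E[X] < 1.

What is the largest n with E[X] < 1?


We need C(n, 4) · 6^{1 − 6} < 1, i.e. C(n, 4) < 6^{6 − 1} = 7776.
Check values of n near the boundary:
  n = 19: C(19, 4) = 3876; 3876 < 7776? YES
  n = 20: C(20, 4) = 4845; 4845 < 7776? YES
  n = 21: C(21, 4) = 5985; 5985 < 7776? YES
  n = 22: C(22, 4) = 7315; 7315 < 7776? YES
  n = 23: C(23, 4) = 8855; 8855 < 7776? NO
  n = 24: C(24, 4) = 10626; 10626 < 7776? NO
The largest n with C(n, 4) < 7776 is n = 22 (where E[X] = 7315/7776 ≈ 0.940715). Hence R_6(4) > 22, i.e. R_6(4) ≥ 23.

Largest n = 22; hence R_6(4) > 22.


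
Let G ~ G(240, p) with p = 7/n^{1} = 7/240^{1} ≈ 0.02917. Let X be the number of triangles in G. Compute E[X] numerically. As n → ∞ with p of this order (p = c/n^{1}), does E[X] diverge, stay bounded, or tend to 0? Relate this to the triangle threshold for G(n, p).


Number of potential triangles: C(240, 3) = 2275280.
Each occurs with probability p³ ≈ (0.02917)³ ≈ 2.481192e-05.
By linearity: E[X] = C(240, 3)·p³ ≈ 2275280 · 2.481192e-05 ≈ 56.4541.
Here α = 1, so p = 7/n is exactly at the triangle threshold p ~ 1/n. Asymptotically E[X] → c³/6 = 7³/6 = 343/6 ≈ 57.1667, a bounded constant. In this regime the triangle count is asymptotically Poisson(c³/6).

E[X] ≈ 56.4541; in regime p = Θ(1/n^{1}) E[X] stays bounded (at the triangle threshold p ~ 1/n).


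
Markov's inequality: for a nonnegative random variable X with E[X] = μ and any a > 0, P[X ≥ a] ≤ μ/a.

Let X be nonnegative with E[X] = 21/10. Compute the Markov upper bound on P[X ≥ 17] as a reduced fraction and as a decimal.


μ = E[X] = 21/10, a = 17.
Markov: P[X ≥ 17] ≤ μ/a = (21/10)/17 = 21/170.
Numerically: ≈ 0.124.
(Since a = 17 > μ = 2.100, the bound 21/170 is < 1 and informative.)

P[X ≥ 17] ≤ 21/170 ≈ 0.124.


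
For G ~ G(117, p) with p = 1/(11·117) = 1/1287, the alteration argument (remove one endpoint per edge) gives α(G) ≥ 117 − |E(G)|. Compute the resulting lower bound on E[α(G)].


E[|E(G)|] = C(117, 2)·p = 6786 · (1/1287) = 58/11.
E[α(G)] ≥ n − E[|E(G)|] = 117 − 58/11 = 1229/11.
Numerically: ≈ 111.727273.
(This is only a lower bound; the true E[α(G)] may be larger.)

E[α(G)] ≥ 1229/11 ≈ 111.727273.


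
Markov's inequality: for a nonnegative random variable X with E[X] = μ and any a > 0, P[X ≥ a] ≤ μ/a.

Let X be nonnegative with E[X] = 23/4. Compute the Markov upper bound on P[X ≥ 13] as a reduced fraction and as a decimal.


μ = E[X] = 23/4, a = 13.
Markov: P[X ≥ 13] ≤ μ/a = (23/4)/13 = 23/52.
Numerically: ≈ 0.442.
(Since a = 13 > μ = 5.750, the bound 23/52 is < 1 and informative.)

P[X ≥ 13] ≤ 23/52 ≈ 0.442.


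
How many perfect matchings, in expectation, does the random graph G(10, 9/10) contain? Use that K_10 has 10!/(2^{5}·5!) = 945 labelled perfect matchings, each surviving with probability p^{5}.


K_10 has 10!/(2^{5}·5!) = 945 labelled perfect matchings.
For each such perfect matching H, let X_H = 1 if all 5 edges of H are present in G. Then P[X_H = 1] = p^{5} = (9/10)^{5} = 59049/100000.
By linearity of expectation: E[X] = Σ_H E[X_H] = 945 · p^{5} = 945 · 59049/100000 = 11160261/20000.
Numerically: E[X] ≈ 558.01.

E[X] = 945 · (9/10)^{5} = 11160261/20000 ≈ 558.01.


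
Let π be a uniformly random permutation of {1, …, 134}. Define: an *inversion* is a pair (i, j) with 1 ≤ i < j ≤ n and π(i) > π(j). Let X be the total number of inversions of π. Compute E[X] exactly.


Write X = Σ X_I over the C(134, 2) = 8911 pairs i < j, with X_I the indicator of one inversion.
There are 8911 indicators.
For each fixed pair i < j, the values π(i) and π(j) are two distinct elements of {1, …, 134} in uniformly random order; by symmetry P[π(i) > π(j)] = 1/2.
By linearity: E[X] = 8911 · (1/2) = C(134, 2) · (1/2) = 8911/2 = 8911/2 ≈ 4455.500000.

E[X] = 8911/2 = 4455.500000.


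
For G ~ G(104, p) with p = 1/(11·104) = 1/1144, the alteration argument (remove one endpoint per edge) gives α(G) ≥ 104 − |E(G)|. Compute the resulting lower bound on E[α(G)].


E[|E(G)|] = C(104, 2)·p = 5356 · (1/1144) = 103/22.
E[α(G)] ≥ n − E[|E(G)|] = 104 − 103/22 = 2185/22.
Numerically: ≈ 99.3182.
(This is only a lower bound; the true E[α(G)] may be larger.)

E[α(G)] ≥ 2185/22 ≈ 99.3182.


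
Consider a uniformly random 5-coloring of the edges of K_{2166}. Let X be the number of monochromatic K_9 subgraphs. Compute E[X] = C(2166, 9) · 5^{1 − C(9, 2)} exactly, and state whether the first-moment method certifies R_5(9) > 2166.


E[X] = C(2166, 9) · 5^{1 − 36} = 2844037944203015677277940 · 5^{−35} = 2844037944203015677277940/2910383045673370361328125.
As a reduced fraction: E[X] = 568807588840603135455588/582076609134674072265625 ≈ 0.9772040.
Is E[X] < 1? YES.
Since E[X] < 1, there exists a 5-coloring of K_{2166} with no monochromatic K_9; hence R_5(9) > 2166.

E[X] = 568807588840603135455588/582076609134674072265625 ≈ 0.9772040; E[X] < 1, so R_5(9) > 2166.


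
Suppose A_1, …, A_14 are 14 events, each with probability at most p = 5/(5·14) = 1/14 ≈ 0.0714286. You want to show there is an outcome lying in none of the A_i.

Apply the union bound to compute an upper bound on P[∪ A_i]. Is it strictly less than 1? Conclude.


Union bound: P[∪_{i=1}^{14} A_i] ≤ Σ_i P[A_i] ≤ 14·p = 14·(1/14) = 1.
Numerically: 1 ≈ 1.0000000.
Is 1 < 1? NO.
Since the bound 1 is ≥ 1, the union bound is uninformative here; it does NOT by itself certify existence.

14·p = 1 ≈ 1.0000000; existence NOT certified by the union bound.


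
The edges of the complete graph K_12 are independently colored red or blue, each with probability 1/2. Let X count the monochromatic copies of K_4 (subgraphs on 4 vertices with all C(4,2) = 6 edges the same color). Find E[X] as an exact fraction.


Let X = Σ_S X_S over the C(12, 4) = 495 subsets S of size 4, where X_S = 1 if the K_4 on S is monochromatic.
For a fixed S, the K_4 on S has C(4, 2) = 6 edges. P[all 6 edges red] = (1/2)^6, and likewise for blue, so P[monochromatic] = 2·(1/2)^6 = 2^{1 − 6} = 1/32.
By linearity: E[X] = C(12, 4) · 2^{1 − 6} = 495 · 1/32 = 495/32.
Numerically: E[X] ≈ 15.46875.

E[X] = C(12,4)·2^(1−C(4,2)) = 495/32 ≈ 15.46875.


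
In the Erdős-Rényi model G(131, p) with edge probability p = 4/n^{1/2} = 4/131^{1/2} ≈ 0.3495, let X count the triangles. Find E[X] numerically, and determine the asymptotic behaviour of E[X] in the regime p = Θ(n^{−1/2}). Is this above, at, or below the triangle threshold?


Number of potential triangles: C(131, 3) = 366145.
Each occurs with probability p³ ≈ (0.3495)³ ≈ 4.268478e-02.
By linearity: E[X] = C(131, 3)·p³ ≈ 366145 · 4.268478e-02 ≈ 15628.8182.
Since α = 1/2 < 1, p = c/n^{1/2} ≫ 1/n is above the triangle threshold p ~ 1/n. Asymptotically E[X] ~ (c³/6)·n^{3(1−α)} = (4³/6)·n^{1.5} → ∞; triangles are abundant w.h.p.

E[X] ≈ 15628.8182; in regime p = Θ(1/n^{1/2}) E[X] diverges (above the triangle threshold p ~ 1/n).


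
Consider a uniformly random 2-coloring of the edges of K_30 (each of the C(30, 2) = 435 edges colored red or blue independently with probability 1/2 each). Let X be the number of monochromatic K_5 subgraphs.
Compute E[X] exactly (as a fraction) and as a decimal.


Let X = Σ_S X_S over the C(30, 5) = 142506 subsets S of size 5, where X_S = 1 if the K_5 on S is monochromatic.
For a fixed S, the K_5 on S has C(5, 2) = 10 edges. P[all 10 edges red] = (1/2)^10, and likewise for blue, so P[monochromatic] = 2·(1/2)^10 = 2^{1 − 10} = 1/512.
Summing: E[X] = C(30, 5) · 2^{1 − 10} = 142506 · 1/512 = 71253/256.
Numerically: E[X] ≈ 278.33203.

E[X] = C(30,5)·2^(1−C(5,2)) = 71253/256 ≈ 278.33203.


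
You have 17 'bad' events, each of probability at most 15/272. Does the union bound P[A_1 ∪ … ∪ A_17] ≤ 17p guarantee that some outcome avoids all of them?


Union bound: P[∪_{i=1}^{17} A_i] ≤ Σ_i P[A_i] ≤ 17·p = 17·(15/272) = 15/16.
Numerically: 15/16 ≈ 0.937500.
Is 15/16 < 1? YES.
Since P[∪ A_i] ≤ 15/16 < 1, the complement has P[∩ A_i^c] ≥ 1 − 15/16 = 1/16 > 0, so some outcome avoids every A_i.

17·p = 15/16 ≈ 0.937500; existence CERTIFIED by the union bound.


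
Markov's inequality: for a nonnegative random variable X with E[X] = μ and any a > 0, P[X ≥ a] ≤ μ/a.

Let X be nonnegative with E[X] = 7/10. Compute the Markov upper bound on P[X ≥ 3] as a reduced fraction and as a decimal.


μ = E[X] = 7/10, a = 3.
Markov: P[X ≥ 3] ≤ μ/a = (7/10)/3 = 7/30.
Numerically: ≈ 0.23333.
(Since a = 3 > μ = 0.70000, the bound 7/30 is < 1 and informative.)

P[X ≥ 3] ≤ 7/30 ≈ 0.23333.


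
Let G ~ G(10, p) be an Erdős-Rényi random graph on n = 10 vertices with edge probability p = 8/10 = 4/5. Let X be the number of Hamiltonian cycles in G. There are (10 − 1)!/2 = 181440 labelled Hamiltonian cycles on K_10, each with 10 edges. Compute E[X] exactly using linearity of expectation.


K_10 has (10 − 1)!/2 = 181440 labelled Hamiltonian cycles.
For each such Hamiltonian cycle H, let X_H = 1 if all 10 edges of H are present in G. Then P[X_H = 1] = p^{10} = (4/5)^{10} = 1048576/9765625.
By linearity of expectation: E[X] = Σ_H E[X_H] = 181440 · p^{10} = 181440 · 1048576/9765625 = 38050725888/1953125.
Numerically: E[X] ≈ 19482.

E[X] = 181440 · (4/5)^{10} = 38050725888/1953125 ≈ 19482.


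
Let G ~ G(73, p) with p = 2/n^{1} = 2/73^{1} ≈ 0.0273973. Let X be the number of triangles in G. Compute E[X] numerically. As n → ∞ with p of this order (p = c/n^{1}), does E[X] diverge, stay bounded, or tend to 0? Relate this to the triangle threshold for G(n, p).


Number of potential triangles: C(73, 3) = 62196.
Each occurs with probability p³ ≈ (0.0273973)³ ≈ 2.05646540e-05.
By linearity: E[X] = C(73, 3)·p³ ≈ 62196 · 2.05646540e-05 ≈ 1.279039.
Here α = 1, so p = 2/n is exactly at the triangle threshold p ~ 1/n. Asymptotically E[X] → c³/6 = 2³/6 = 4/3 ≈ 1.333333, a bounded constant. In this regime the triangle count is asymptotically Poisson(c³/6).

E[X] ≈ 1.279039; in regime p = Θ(1/n^{1}) E[X] stays bounded (at the triangle threshold p ~ 1/n).


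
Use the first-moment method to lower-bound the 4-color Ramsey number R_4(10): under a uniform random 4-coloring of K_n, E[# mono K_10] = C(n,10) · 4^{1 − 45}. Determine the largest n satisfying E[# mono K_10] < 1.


We need C(n, 10) · 4^{1 − 45} < 1, i.e. C(n, 10) < 4^{45 − 1} = 309485009821345068724781056.
Check values of n near the boundary:
  n = 2020: C(2020, 10) = 304832018578739931133653656; 304832018578739931133653656 < 309485009821345068724781056? YES
  n = 2021: C(2021, 10) = 306347841644770462864800616; 306347841644770462864800616 < 309485009821345068724781056? YES
  n = 2022: C(2022, 10) = 307870445231474093395937796; 307870445231474093395937796 < 309485009821345068724781056? YES
  n = 2023: C(2023, 10) = 309399856285778485315440716; 309399856285778485315440716 < 309485009821345068724781056? YES
  n = 2024: C(2024, 10) = 310936101848269937576192656; 310936101848269937576192656 < 309485009821345068724781056? NO
  n = 2025: C(2025, 10) = 312479209053472269772600560; 312479209053472269772600560 < 309485009821345068724781056? NO
The largest n with C(n, 10) < 309485009821345068724781056 is n = 2023 (where E[X] = 77349964071444621328860179/77371252455336267181195264 ≈ 0.9997249). Hence R_4(10) > 2023, i.e. R_4(10) ≥ 2024.

Largest n = 2023; hence R_4(10) > 2023.


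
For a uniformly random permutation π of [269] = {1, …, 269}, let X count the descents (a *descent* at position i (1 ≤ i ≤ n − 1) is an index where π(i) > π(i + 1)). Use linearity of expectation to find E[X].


Write X = Σ X_I over i = 1, …, 268, with X_I the indicator of one descent.
There are 268 indicators.
For each fixed i, the pair (π(i), π(i+1)) is a uniformly random ordered pair of distinct values from {1, …, 269}; by symmetry P[π(i) > π(i+1)] = 1/2.
By linearity: E[X] = 268 · (1/2) = (269 − 1) · (1/2) = 134 ≈ 134.00000.

E[X] = 134 = 134.00000.


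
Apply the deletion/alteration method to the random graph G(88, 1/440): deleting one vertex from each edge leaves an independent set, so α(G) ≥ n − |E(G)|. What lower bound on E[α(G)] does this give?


E[|E(G)|] = C(88, 2)·p = 3828 · (1/440) = 87/10.
E[α(G)] ≥ n − E[|E(G)|] = 88 − 87/10 = 793/10.
Numerically: ≈ 79.300.
(This is only a lower bound; the true E[α(G)] may be larger.)

E[α(G)] ≥ 793/10 ≈ 79.300.


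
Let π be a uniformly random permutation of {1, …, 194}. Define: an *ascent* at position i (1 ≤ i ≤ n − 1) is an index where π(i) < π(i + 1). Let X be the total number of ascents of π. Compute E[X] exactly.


Write X = Σ X_I over i = 1, …, 193, with X_I the indicator of one ascent.
There are 193 indicators.
For each fixed i, the pair (π(i), π(i+1)) is a uniformly random ordered pair of distinct values from {1, …, 194}; by symmetry P[π(i) < π(i+1)] = 1/2.
By linearity: E[X] = 193 · (1/2) = (194 − 1) · (1/2) = 193/2 ≈ 96.50000.

E[X] = 193/2 = 96.50000.


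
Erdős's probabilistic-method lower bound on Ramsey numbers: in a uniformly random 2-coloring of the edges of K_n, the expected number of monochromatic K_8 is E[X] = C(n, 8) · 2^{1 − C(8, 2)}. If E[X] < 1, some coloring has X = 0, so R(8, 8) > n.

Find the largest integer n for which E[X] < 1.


We need C(n, 8) · 2^{1 − 28} < 1, i.e. C(n, 8) < 2^{28 − 1} = 134217728.
Check values of n near the boundary:
  n = 39: C(39, 8) = 61523748; 61523748 < 134217728? YES
  n = 40: C(40, 8) = 76904685; 76904685 < 134217728? YES
  n = 41: C(41, 8) = 95548245; 95548245 < 134217728? YES
  n = 42: C(42, 8) = 118030185; 118030185 < 134217728? YES
  n = 43: C(43, 8) = 145008513; 145008513 < 134217728? NO
  n = 44: C(44, 8) = 177232627; 177232627 < 134217728? NO
  n = 45: C(45, 8) = 215553195; 215553195 < 134217728? NO
The largest n with C(n, 8) < 134217728 is n = 42 (where E[X] = 118030185/134217728 ≈ 0.879393). Hence R(8, 8) > 42, i.e. R(8, 8) ≥ 43.

Largest n = 42; hence R(8, 8) > 42.


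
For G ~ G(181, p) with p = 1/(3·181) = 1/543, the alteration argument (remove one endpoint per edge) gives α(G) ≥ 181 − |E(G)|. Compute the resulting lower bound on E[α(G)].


E[|E(G)|] = C(181, 2)·p = 16290 · (1/543) = 30.
E[α(G)] ≥ n − E[|E(G)|] = 181 − 30 = 151.
Numerically: ≈ 151.000.
(This is only a lower bound; the true E[α(G)] may be larger.)

E[α(G)] ≥ 151 ≈ 151.000.


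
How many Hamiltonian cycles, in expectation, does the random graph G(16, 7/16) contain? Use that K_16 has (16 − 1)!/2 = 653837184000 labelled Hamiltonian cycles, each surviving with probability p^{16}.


K_16 has (16 − 1)!/2 = 653837184000 labelled Hamiltonian cycles.
For each such Hamiltonian cycle H, let X_H = 1 if all 16 edges of H are present in G. Then P[X_H = 1] = p^{16} = (7/16)^{16} = 33232930569601/18446744073709551616.
By linearity: E[X] = Σ_H E[X_H] = 653837184000 · p^{16} = 653837184000 · 33232930569601/18446744073709551616 = 21219654042671322112875/18014398509481984.
Numerically: E[X] ≈ 1.18e+06.

E[X] = 653837184000 · (7/16)^{16} = 21219654042671322112875/18014398509481984 ≈ 1.18e+06.


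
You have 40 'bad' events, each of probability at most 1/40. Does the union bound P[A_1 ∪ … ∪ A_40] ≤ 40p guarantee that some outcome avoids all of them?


Union bound: P[∪_{i=1}^{40} A_i] ≤ Σ_i P[A_i] ≤ 40·p = 40·(1/40) = 1.
Numerically: 1 ≈ 1.00000.
Is 1 < 1? NO.
Since the bound 1 is ≥ 1, the union bound is uninformative here; it does NOT by itself certify existence.

40·p = 1 ≈ 1.00000; existence NOT certified by the union bound.


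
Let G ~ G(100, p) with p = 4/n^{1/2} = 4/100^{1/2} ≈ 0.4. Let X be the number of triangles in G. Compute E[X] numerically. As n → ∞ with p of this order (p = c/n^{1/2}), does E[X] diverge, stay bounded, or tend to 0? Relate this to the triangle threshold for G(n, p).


Number of potential triangles: C(100, 3) = 161700.
Each occurs with probability p³ ≈ (0.4)³ ≈ 6.400000e-02.
By linearity: E[X] = C(100, 3)·p³ ≈ 161700 · 6.400000e-02 ≈ 10348.8000.
Since α = 1/2 < 1, p = c/n^{1/2} ≫ 1/n is above the triangle threshold p ~ 1/n. Asymptotically E[X] ~ (c³/6)·n^{3(1−α)} = (4³/6)·n^{1.5} → ∞; triangles are abundant w.h.p.

E[X] ≈ 10348.8000; in regime p = Θ(1/n^{1/2}) E[X] diverges (above the triangle threshold p ~ 1/n).


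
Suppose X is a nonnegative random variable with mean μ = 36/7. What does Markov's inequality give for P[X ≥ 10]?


μ = E[X] = 36/7, a = 10.
Markov: P[X ≥ 10] ≤ μ/a = (36/7)/10 = 18/35.
Numerically: ≈ 0.514286.
(Since a = 10 > μ = 5.142857, the bound 18/35 is < 1 and informative.)

P[X ≥ 10] ≤ 18/35 ≈ 0.514286.


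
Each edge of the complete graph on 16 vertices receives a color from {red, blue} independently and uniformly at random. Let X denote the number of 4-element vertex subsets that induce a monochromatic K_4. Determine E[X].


Let X = Σ_S X_S over the C(16, 4) = 1820 subsets S of size 4, where X_S = 1 if the K_4 on S is monochromatic.
For a fixed S, the K_4 on S has C(4, 2) = 6 edges. P[all 6 edges red] = (1/2)^6, and likewise for blue, so P[monochromatic] = 2·(1/2)^6 = 2^{1 − 6} = 1/32.
Summing: E[X] = C(16, 4) · 2^{1 − 6} = 1820 · 1/32 = 455/8.
Numerically: E[X] ≈ 56.8750.

E[X] = C(16,4)·2^(1−C(4,2)) = 455/8 ≈ 56.8750.


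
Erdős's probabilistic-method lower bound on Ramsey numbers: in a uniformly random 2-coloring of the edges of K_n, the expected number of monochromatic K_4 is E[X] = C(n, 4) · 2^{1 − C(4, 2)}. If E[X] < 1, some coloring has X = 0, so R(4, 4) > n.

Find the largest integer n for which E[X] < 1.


We need C(n, 4) · 2^{1 − 6} < 1, i.e. C(n, 4) < 2^{6 − 1} = 32.
Check values of n near the boundary:
  n = 5: C(5, 4) = 5; 5 < 32? YES
  n = 6: C(6, 4) = 15; 15 < 32? YES
  n = 7: C(7, 4) = 35; 35 < 32? NO
  n = 8: C(8, 4) = 70; 70 < 32? NO
The largest n with C(n, 4) < 32 is n = 6 (where E[X] = 15/32 ≈ 0.468750). Hence R(4, 4) > 6, i.e. R(4, 4) ≥ 7.

Largest n = 6; hence R(4, 4) > 6.


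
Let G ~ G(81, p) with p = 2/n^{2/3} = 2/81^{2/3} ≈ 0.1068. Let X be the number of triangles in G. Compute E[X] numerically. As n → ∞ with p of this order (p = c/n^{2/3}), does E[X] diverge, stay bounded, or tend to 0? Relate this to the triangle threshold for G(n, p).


Number of potential triangles: C(81, 3) = 85320.
Each occurs with probability p³ ≈ (0.1068)³ ≈ 1.219326e-03.
By linearity: E[X] = C(81, 3)·p³ ≈ 85320 · 1.219326e-03 ≈ 104.0329.
Since α = 2/3 < 1, p = c/n^{2/3} ≫ 1/n is above the triangle threshold p ~ 1/n. Asymptotically E[X] ~ (c³/6)·n^{3(1−α)} = (2³/6)·n^{1} → ∞; triangles are abundant w.h.p.

E[X] ≈ 104.0329; in regime p = Θ(1/n^{2/3}) E[X] diverges (above the triangle threshold p ~ 1/n).


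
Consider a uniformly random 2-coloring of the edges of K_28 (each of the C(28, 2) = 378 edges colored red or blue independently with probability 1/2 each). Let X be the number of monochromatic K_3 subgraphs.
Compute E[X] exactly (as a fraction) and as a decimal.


Let X = Σ_S X_S over the C(28, 3) = 3276 subsets S of size 3, where X_S = 1 if the K_3 on S is monochromatic.
For a fixed S, the K_3 on S has C(3, 2) = 3 edges. P[all 3 edges red] = (1/2)^3, and likewise for blue, so P[monochromatic] = 2·(1/2)^3 = 2^{1 − 3} = 1/4.
Summing: E[X] = C(28, 3) · 2^{1 − 3} = 3276 · 1/4 = 819.
Numerically: E[X] ≈ 819.0000.

E[X] = C(28,3)·2^(1−C(3,2)) = 819 ≈ 819.0000.


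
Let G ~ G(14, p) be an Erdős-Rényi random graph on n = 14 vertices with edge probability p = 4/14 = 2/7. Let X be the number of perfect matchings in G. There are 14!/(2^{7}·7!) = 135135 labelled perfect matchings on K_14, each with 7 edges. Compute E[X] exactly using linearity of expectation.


K_14 has 14!/(2^{7}·7!) = 135135 labelled perfect matchings.
For each such perfect matching H, let X_H = 1 if all 7 edges of H are present in G. Then P[X_H = 1] = p^{7} = (2/7)^{7} = 128/823543.
Summing the indicators: E[X] = Σ_H E[X_H] = 135135 · p^{7} = 135135 · 128/823543 = 2471040/117649.
Numerically: E[X] ≈ 21.

E[X] = 135135 · (2/7)^{7} = 2471040/117649 ≈ 21.


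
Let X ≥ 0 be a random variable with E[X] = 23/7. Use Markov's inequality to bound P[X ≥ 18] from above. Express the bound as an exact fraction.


μ = E[X] = 23/7, a = 18.
Markov: P[X ≥ 18] ≤ μ/a = (23/7)/18 = 23/126.
Numerically: ≈ 0.1825.
(Since a = 18 > μ = 3.2857, the bound 23/126 is < 1 and informative.)

P[X ≥ 18] ≤ 23/126 ≈ 0.1825.


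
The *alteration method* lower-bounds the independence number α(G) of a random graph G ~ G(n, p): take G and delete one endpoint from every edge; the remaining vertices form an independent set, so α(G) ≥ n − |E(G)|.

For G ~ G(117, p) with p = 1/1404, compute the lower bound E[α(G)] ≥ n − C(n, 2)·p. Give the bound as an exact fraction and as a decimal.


E[|E(G)|] = C(117, 2)·p = 6786 · (1/1404) = 29/6.
E[α(G)] ≥ n − E[|E(G)|] = 117 − 29/6 = 673/6.
Numerically: ≈ 112.1667.
(This is only a lower bound; the true E[α(G)] may be larger.)

E[α(G)] ≥ 673/6 ≈ 112.1667.


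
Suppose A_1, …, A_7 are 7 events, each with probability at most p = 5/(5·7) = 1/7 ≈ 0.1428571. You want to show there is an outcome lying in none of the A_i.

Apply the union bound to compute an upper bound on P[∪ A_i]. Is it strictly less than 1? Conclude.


Union bound: P[∪_{i=1}^{7} A_i] ≤ Σ_i P[A_i] ≤ 7·p = 7·(1/7) = 1.
Numerically: 1 ≈ 1.0000000.
Is 1 < 1? NO.
Since the bound 1 is ≥ 1, the union bound is uninformative here; it does NOT by itself certify existence.

7·p = 1 ≈ 1.0000000; existence NOT certified by the union bound.


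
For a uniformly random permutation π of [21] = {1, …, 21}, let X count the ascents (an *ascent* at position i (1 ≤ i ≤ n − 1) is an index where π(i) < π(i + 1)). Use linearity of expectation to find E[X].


Write X = Σ X_I over i = 1, …, 20, with X_I the indicator of one ascent.
There are 20 indicators.
For each fixed i, the pair (π(i), π(i+1)) is a uniformly random ordered pair of distinct values from {1, …, 21}; by symmetry P[π(i) < π(i+1)] = 1/2.
By linearity: E[X] = 20 · (1/2) = (21 − 1) · (1/2) = 10 ≈ 10.000000.

E[X] = 10 = 10.000000.


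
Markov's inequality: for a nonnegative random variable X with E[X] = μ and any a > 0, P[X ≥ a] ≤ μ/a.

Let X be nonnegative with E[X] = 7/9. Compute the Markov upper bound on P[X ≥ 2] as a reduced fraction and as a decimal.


μ = E[X] = 7/9, a = 2.
Markov: P[X ≥ 2] ≤ μ/a = (7/9)/2 = 7/18.
Numerically: ≈ 0.3889.
(Since a = 2 > μ = 0.7778, the bound 7/18 is < 1 and informative.)

P[X ≥ 2] ≤ 7/18 ≈ 0.3889.


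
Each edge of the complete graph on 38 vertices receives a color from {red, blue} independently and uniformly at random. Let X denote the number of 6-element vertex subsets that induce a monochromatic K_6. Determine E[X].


Let X = Σ_S X_S over the C(38, 6) = 2760681 subsets S of size 6, where X_S = 1 if the K_6 on S is monochromatic.
For a fixed S, the K_6 on S has C(6, 2) = 15 edges. P[all 15 edges red] = (1/2)^15, and likewise for blue, so P[monochromatic] = 2·(1/2)^15 = 2^{1 − 15} = 1/16384.
Summing: E[X] = C(38, 6) · 2^{1 − 15} = 2760681 · 1/16384 = 2760681/16384.
Numerically: E[X] ≈ 168.4986.

E[X] = C(38,6)·2^(1−C(6,2)) = 2760681/16384 ≈ 168.4986.


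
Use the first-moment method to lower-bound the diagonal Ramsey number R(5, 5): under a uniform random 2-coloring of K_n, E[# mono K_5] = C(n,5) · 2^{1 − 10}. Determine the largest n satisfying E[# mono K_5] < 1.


We need C(n, 5) · 2^{1 − 10} < 1, i.e. C(n, 5) < 2^{10 − 1} = 512.
Check values of n near the boundary:
  n = 8: C(8, 5) = 56; 56 < 512? YES
  n = 9: C(9, 5) = 126; 126 < 512? YES
  n = 10: C(10, 5) = 252; 252 < 512? YES
  n = 11: C(11, 5) = 462; 462 < 512? YES
  n = 12: C(12, 5) = 792; 792 < 512? NO
  n = 13: C(13, 5) = 1287; 1287 < 512? NO
The largest n with C(n, 5) < 512 is n = 11 (where E[X] = 231/256 ≈ 0.90234). Hence R(5, 5) > 11, i.e. R(5, 5) ≥ 12.

Largest n = 11; hence R(5, 5) > 11.


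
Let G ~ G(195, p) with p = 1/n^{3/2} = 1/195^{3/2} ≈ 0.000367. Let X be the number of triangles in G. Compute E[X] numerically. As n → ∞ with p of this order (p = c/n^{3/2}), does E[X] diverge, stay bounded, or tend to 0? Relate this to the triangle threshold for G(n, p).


Number of potential triangles: C(195, 3) = 1216865.
Each occurs with probability p³ ≈ (0.000367)³ ≈ 4.95273e-11.
By linearity: E[X] = C(195, 3)·p³ ≈ 1216865 · 4.95273e-11 ≈ 0.000.
Since α = 3/2 > 1, p = c/n^{3/2} = o(1/n) is below the triangle threshold p ~ 1/n. Asymptotically E[X] ~ (c³/6)·n^{3(1−α)} = (1³/6)·n^{-1.5} → 0, so by Markov's inequality G has no triangles w.h.p.

E[X] ≈ 0.000; in regime p = Θ(1/n^{3/2}) E[X] tends to 0 (below the triangle threshold p ~ 1/n).


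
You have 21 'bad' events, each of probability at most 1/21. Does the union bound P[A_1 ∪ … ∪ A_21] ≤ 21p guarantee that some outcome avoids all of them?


Union bound: P[∪_{i=1}^{21} A_i] ≤ Σ_i P[A_i] ≤ 21·p = 21·(1/21) = 1.
Numerically: 1 ≈ 1.000.
Is 1 < 1? NO.
Since the bound 1 is ≥ 1, the union bound is uninformative here; it does NOT by itself certify existence.

21·p = 1 ≈ 1.000; existence NOT certified by the union bound.


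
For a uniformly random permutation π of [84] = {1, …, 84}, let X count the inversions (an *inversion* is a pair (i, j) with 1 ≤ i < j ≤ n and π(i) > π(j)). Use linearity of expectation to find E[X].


Write X = Σ X_I over the C(84, 2) = 3486 pairs i < j, with X_I the indicator of one inversion.
There are 3486 indicators.
For each fixed pair i < j, the values π(i) and π(j) are two distinct elements of {1, …, 84} in uniformly random order; by symmetry P[π(i) > π(j)] = 1/2.
By linearity: E[X] = 3486 · (1/2) = C(84, 2) · (1/2) = 3486/2 = 1743 ≈ 1743.00000.

E[X] = 1743 = 1743.00000.


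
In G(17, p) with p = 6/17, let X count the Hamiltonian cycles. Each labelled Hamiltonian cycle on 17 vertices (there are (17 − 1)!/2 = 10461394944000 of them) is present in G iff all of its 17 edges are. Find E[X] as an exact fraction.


K_17 has (17 − 1)!/2 = 10461394944000 labelled Hamiltonian cycles.
For each such Hamiltonian cycle H, let X_H = 1 if all 17 edges of H are present in G. Then P[X_H = 1] = p^{17} = (6/17)^{17} = 16926659444736/827240261886336764177.
Summing the indicators: E[X] = Σ_H E[X_H] = 10461394944000 · p^{17} = 10461394944000 · 16926659444736/827240261886336764177 = 177076469533971037814784000/827240261886336764177.
Numerically: E[X] ≈ 214057.

E[X] = 10461394944000 · (6/17)^{17} = 177076469533971037814784000/827240261886336764177 ≈ 214057.


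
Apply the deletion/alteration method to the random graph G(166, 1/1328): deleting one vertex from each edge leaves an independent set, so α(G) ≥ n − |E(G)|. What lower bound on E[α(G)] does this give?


E[|E(G)|] = C(166, 2)·p = 13695 · (1/1328) = 165/16.
E[α(G)] ≥ n − E[|E(G)|] = 166 − 165/16 = 2491/16.
Numerically: ≈ 155.68750.
(This is only a lower bound; the true E[α(G)] may be larger.)

E[α(G)] ≥ 2491/16 ≈ 155.68750.


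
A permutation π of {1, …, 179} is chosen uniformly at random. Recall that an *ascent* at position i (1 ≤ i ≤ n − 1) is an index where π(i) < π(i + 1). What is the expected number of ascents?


Write X = Σ X_I over i = 1, …, 178, with X_I the indicator of one ascent.
There are 178 indicators.
For each fixed i, the pair (π(i), π(i+1)) is a uniformly random ordered pair of distinct values from {1, …, 179}; by symmetry P[π(i) < π(i+1)] = 1/2.
By linearity: E[X] = 178 · (1/2) = (179 − 1) · (1/2) = 89 ≈ 89.0000.

E[X] = 89 = 89.0000.


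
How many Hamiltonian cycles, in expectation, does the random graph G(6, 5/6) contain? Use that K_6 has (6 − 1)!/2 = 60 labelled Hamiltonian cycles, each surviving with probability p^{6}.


K_6 has (6 − 1)!/2 = 60 labelled Hamiltonian cycles.
For each such Hamiltonian cycle H, let X_H = 1 if all 6 edges of H are present in G. Then P[X_H = 1] = p^{6} = (5/6)^{6} = 15625/46656.
Summing the indicators: E[X] = Σ_H E[X_H] = 60 · p^{6} = 60 · 15625/46656 = 78125/3888.
Numerically: E[X] ≈ 20.1.

E[X] = 60 · (5/6)^{6} = 78125/3888 ≈ 20.1.


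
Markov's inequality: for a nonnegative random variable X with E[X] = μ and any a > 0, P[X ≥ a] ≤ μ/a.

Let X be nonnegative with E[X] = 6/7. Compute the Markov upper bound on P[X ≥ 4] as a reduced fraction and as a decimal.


μ = E[X] = 6/7, a = 4.
Markov: P[X ≥ 4] ≤ μ/a = (6/7)/4 = 3/14.
Numerically: ≈ 0.21429.
(Since a = 4 > μ = 0.85714, the bound 3/14 is < 1 and informative.)

P[X ≥ 4] ≤ 3/14 ≈ 0.21429.


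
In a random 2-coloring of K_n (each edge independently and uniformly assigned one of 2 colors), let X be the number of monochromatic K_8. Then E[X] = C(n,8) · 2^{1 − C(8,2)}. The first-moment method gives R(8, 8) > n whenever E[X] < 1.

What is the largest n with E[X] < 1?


We need C(n, 8) · 2^{1 − 28} < 1, i.e. C(n, 8) < 2^{28 − 1} = 134217728.
Check values of n near the boundary:
  n = 37: C(37, 8) = 38608020; 38608020 < 134217728? YES
  n = 38: C(38, 8) = 48903492; 48903492 < 134217728? YES
  n = 39: C(39, 8) = 61523748; 61523748 < 134217728? YES
  n = 40: C(40, 8) = 76904685; 76904685 < 134217728? YES
  n = 41: C(41, 8) = 95548245; 95548245 < 134217728? YES
  n = 42: C(42, 8) = 118030185; 118030185 < 134217728? YES
  n = 43: C(43, 8) = 145008513; 145008513 < 134217728? NO
  n = 44: C(44, 8) = 177232627; 177232627 < 134217728? NO
The largest n with C(n, 8) < 134217728 is n = 42 (where E[X] = 118030185/134217728 ≈ 0.8793934). Hence R(8, 8) > 42, i.e. R(8, 8) ≥ 43.

Largest n = 42; hence R(8, 8) > 42.


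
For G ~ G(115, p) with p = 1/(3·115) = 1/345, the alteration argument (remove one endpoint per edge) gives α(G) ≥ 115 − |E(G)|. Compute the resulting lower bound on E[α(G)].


E[|E(G)|] = C(115, 2)·p = 6555 · (1/345) = 19.
E[α(G)] ≥ n − E[|E(G)|] = 115 − 19 = 96.
Numerically: ≈ 96.000000.
(This is only a lower bound; the true E[α(G)] may be larger.)

E[α(G)] ≥ 96 ≈ 96.000000.


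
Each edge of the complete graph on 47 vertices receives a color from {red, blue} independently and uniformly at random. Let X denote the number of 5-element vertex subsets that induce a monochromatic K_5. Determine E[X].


Let X = Σ_S X_S over the C(47, 5) = 1533939 subsets S of size 5, where X_S = 1 if the K_5 on S is monochromatic.
For a fixed S, the K_5 on S has C(5, 2) = 10 edges. P[all 10 edges red] = (1/2)^10, and likewise for blue, so P[monochromatic] = 2·(1/2)^10 = 2^{1 − 10} = 1/512.
By linearity: E[X] = C(47, 5) · 2^{1 − 10} = 1533939 · 1/512 = 1533939/512.
Numerically: E[X] ≈ 2995.97461.

E[X] = C(47,5)·2^(1−C(5,2)) = 1533939/512 ≈ 2995.97461.


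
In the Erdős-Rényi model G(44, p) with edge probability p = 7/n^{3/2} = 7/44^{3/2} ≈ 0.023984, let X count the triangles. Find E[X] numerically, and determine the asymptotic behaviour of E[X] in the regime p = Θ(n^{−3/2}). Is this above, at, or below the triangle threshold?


Number of potential triangles: C(44, 3) = 13244.
Each occurs with probability p³ ≈ (0.023984)³ ≈ 1.3796124e-05.
By linearity: E[X] = C(44, 3)·p³ ≈ 13244 · 1.3796124e-05 ≈ 0.18272.
Since α = 3/2 > 1, p = c/n^{3/2} = o(1/n) is below the triangle threshold p ~ 1/n. Asymptotically E[X] ~ (c³/6)·n^{3(1−α)} = (7³/6)·n^{-1.5} → 0, so by Markov's inequality G has no triangles w.h.p.

E[X] ≈ 0.18272; in regime p = Θ(1/n^{3/2}) E[X] tends to 0 (below the triangle threshold p ~ 1/n).


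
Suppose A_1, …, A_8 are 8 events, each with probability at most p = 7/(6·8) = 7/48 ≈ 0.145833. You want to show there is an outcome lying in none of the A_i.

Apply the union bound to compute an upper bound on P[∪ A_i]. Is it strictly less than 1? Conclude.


Union bound: P[∪_{i=1}^{8} A_i] ≤ Σ_i P[A_i] ≤ 8·p = 8·(7/48) = 7/6.
Numerically: 7/6 ≈ 1.166667.
Is 7/6 < 1? NO.
Since the bound 7/6 is ≥ 1, the union bound is uninformative here; it does NOT by itself certify existence.

8·p = 7/6 ≈ 1.166667; existence NOT certified by the union bound.


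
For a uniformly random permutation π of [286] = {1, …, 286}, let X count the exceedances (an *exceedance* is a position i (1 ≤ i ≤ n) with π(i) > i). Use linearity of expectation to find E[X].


Write X = Σ_{i=1}^{286} X_i, where X_i = 1_{π(i) > i}.
For each fixed i, π(i) is uniform over {1, …, 286} (marginal of a uniform permutation), so P[π(i) > i] = (n − i)/n. Summing: Σ_{i=1}^{286} (n − i)/n = (0 + 1 + … + 285)/286 = 286(286 − 1)/(2·286) = (286 − 1)/2.
Hence E[X] = Σ_{i=1}^{286} (286 − i)/286 = 285/2 ≈ 142.500.

E[X] = 285/2 = 142.500.


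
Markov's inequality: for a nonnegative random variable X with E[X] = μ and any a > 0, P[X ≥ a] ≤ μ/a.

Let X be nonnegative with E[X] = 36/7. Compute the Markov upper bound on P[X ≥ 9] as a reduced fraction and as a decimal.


μ = E[X] = 36/7, a = 9.
Markov: P[X ≥ 9] ≤ μ/a = (36/7)/9 = 4/7.
Numerically: ≈ 0.571429.
(Since a = 9 > μ = 5.142857, the bound 4/7 is < 1 and informative.)

P[X ≥ 9] ≤ 4/7 ≈ 0.571429.


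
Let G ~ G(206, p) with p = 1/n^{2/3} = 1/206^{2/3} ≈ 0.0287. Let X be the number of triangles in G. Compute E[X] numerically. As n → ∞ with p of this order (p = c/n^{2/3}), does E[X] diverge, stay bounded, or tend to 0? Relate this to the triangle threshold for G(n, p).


Number of potential triangles: C(206, 3) = 1435820.
Each occurs with probability p³ ≈ (0.0287)³ ≈ 2.35649e-05.
By linearity: E[X] = C(206, 3)·p³ ≈ 1435820 · 2.35649e-05 ≈ 33.835.
Since α = 2/3 < 1, p = c/n^{2/3} ≫ 1/n is above the triangle threshold p ~ 1/n. Asymptotically E[X] ~ (c³/6)·n^{3(1−α)} = (1³/6)·n^{1} → ∞; triangles are abundant w.h.p.

E[X] ≈ 33.835; in regime p = Θ(1/n^{2/3}) E[X] diverges (above the triangle threshold p ~ 1/n).


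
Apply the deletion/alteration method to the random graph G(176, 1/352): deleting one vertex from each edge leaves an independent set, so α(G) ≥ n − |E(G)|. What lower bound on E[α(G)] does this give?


E[|E(G)|] = C(176, 2)·p = 15400 · (1/352) = 175/4.
E[α(G)] ≥ n − E[|E(G)|] = 176 − 175/4 = 529/4.
Numerically: ≈ 132.250.
(This is only a lower bound; the true E[α(G)] may be larger.)

E[α(G)] ≥ 529/4 ≈ 132.250.


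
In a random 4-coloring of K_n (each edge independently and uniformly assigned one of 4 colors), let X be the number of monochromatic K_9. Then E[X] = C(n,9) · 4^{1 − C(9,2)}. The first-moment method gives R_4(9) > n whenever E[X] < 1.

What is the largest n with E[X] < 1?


We need C(n, 9) · 4^{1 − 36} < 1, i.e. C(n, 9) < 4^{36 − 1} = 1180591620717411303424.
Check values of n near the boundary:
  n = 908: C(908, 9) = 1111058428637338083100; 1111058428637338083100 < 1180591620717411303424? YES
  n = 909: C(909, 9) = 1122169012923711463931; 1122169012923711463931 < 1180591620717411303424? YES
  n = 910: C(910, 9) = 1133378248346922788210; 1133378248346922788210 < 1180591620717411303424? YES
  n = 911: C(911, 9) = 1144686900492291197405; 1144686900492291197405 < 1180591620717411303424? YES
  n = 912: C(912, 9) = 1156095740032081475120; 1156095740032081475120 < 1180591620717411303424? YES
  n = 913: C(913, 9) = 1167605542753639808390; 1167605542753639808390 < 1180591620717411303424? YES
  n = 914: C(914, 9) = 1179217089587653905932; 1179217089587653905932 < 1180591620717411303424? YES
  n = 915: C(915, 9) = 1190931166636537885130; 1190931166636537885130 < 1180591620717411303424? NO
  n = 916: C(916, 9) = 1202748565202942340440; 1202748565202942340440 < 1180591620717411303424? NO
The largest n with C(n, 9) < 1180591620717411303424 is n = 914 (where E[X] = 294804272396913476483/295147905179352825856 ≈ 0.99884). Hence R_4(9) > 914, i.e. R_4(9) ≥ 915.

Largest n = 914; hence R_4(9) > 914.


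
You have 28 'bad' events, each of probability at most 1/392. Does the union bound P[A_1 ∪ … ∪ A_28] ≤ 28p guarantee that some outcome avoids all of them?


Union bound: P[∪_{i=1}^{28} A_i] ≤ Σ_i P[A_i] ≤ 28·p = 28·(1/392) = 1/14.
Numerically: 1/14 ≈ 0.0714.
Is 1/14 < 1? YES.
Since P[∪ A_i] ≤ 1/14 < 1, the complement has P[∩ A_i^c] ≥ 1 − 1/14 = 13/14 > 0, so some outcome avoids every A_i.

28·p = 1/14 ≈ 0.0714; existence CERTIFIED by the union bound.


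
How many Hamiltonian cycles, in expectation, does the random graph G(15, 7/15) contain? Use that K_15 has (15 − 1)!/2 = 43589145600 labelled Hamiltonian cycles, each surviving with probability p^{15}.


K_15 has (15 − 1)!/2 = 43589145600 labelled Hamiltonian cycles.
For each such Hamiltonian cycle H, let X_H = 1 if all 15 edges of H are present in G. Then P[X_H = 1] = p^{15} = (7/15)^{15} = 4747561509943/437893890380859375.
Summing the indicators: E[X] = Σ_H E[X_H] = 43589145600 · p^{15} = 43589145600 · 4747561509943/437893890380859375 = 34064551424174695424/72081298828125.
Numerically: E[X] ≈ 4.726e+05.

E[X] = 43589145600 · (7/15)^{15} = 34064551424174695424/72081298828125 ≈ 4.726e+05.


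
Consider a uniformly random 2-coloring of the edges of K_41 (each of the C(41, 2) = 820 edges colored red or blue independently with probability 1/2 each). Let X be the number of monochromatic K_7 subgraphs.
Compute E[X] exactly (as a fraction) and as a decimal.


Let X = Σ_S X_S over the C(41, 7) = 22481940 subsets S of size 7, where X_S = 1 if the K_7 on S is monochromatic.
For a fixed S, the K_7 on S has C(7, 2) = 21 edges. P[all 21 edges red] = (1/2)^21, and likewise for blue, so P[monochromatic] = 2·(1/2)^21 = 2^{1 − 21} = 1/1048576.
Summing: E[X] = C(41, 7) · 2^{1 − 21} = 22481940 · 1/1048576 = 5620485/262144.
Numerically: E[X] ≈ 21.44045.

E[X] = C(41,7)·2^(1−C(7,2)) = 5620485/262144 ≈ 21.44045.


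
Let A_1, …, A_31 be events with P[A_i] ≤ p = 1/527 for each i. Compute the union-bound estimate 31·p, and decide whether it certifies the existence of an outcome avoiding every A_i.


Union bound: P[∪_{i=1}^{31} A_i] ≤ Σ_i P[A_i] ≤ 31·p = 31·(1/527) = 1/17.
Numerically: 1/17 ≈ 0.0588.
Is 1/17 < 1? YES.
Since P[∪ A_i] ≤ 1/17 < 1, the complement has P[∩ A_i^c] ≥ 1 − 1/17 = 16/17 > 0, so some outcome avoids every A_i.

31·p = 1/17 ≈ 0.0588; existence CERTIFIED by the union bound.


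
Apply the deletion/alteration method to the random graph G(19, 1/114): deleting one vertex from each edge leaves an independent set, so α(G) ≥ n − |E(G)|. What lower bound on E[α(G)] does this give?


E[|E(G)|] = C(19, 2)·p = 171 · (1/114) = 3/2.
E[α(G)] ≥ n − E[|E(G)|] = 19 − 3/2 = 35/2.
Numerically: ≈ 17.500.
(This is only a lower bound; the true E[α(G)] may be larger.)

E[α(G)] ≥ 35/2 ≈ 17.500.


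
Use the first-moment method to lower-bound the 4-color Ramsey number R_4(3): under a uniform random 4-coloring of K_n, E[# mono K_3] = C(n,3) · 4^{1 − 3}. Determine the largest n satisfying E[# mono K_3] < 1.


We need C(n, 3) · 4^{1 − 3} < 1, i.e. C(n, 3) < 4^{3 − 1} = 16.
Check values of n near the boundary:
  n = 3: C(3, 3) = 1; 1 < 16? YES
  n = 4: C(4, 3) = 4; 4 < 16? YES
  n = 5: C(5, 3) = 10; 10 < 16? YES
  n = 6: C(6, 3) = 20; 20 < 16? NO
  n = 7: C(7, 3) = 35; 35 < 16? NO
  n = 8: C(8, 3) = 56; 56 < 16? NO
The largest n with C(n, 3) < 16 is n = 5 (where E[X] = 5/8 ≈ 0.62500). Hence R_4(3) > 5, i.e. R_4(3) ≥ 6.

Largest n = 5; hence R_4(3) > 5.


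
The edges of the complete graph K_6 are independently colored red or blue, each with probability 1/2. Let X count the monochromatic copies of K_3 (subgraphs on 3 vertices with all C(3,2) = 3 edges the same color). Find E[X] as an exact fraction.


Let X = Σ_S X_S over the C(6, 3) = 20 subsets S of size 3, where X_S = 1 if the K_3 on S is monochromatic.
For a fixed S, the K_3 on S has C(3, 2) = 3 edges. P[all 3 edges red] = (1/2)^3, and likewise for blue, so P[monochromatic] = 2·(1/2)^3 = 2^{1 − 3} = 1/4.
Summing: E[X] = C(6, 3) · 2^{1 − 3} = 20 · 1/4 = 5.
Numerically: E[X] ≈ 5.00000.

E[X] = C(6,3)·2^(1−C(3,2)) = 5 ≈ 5.00000.
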